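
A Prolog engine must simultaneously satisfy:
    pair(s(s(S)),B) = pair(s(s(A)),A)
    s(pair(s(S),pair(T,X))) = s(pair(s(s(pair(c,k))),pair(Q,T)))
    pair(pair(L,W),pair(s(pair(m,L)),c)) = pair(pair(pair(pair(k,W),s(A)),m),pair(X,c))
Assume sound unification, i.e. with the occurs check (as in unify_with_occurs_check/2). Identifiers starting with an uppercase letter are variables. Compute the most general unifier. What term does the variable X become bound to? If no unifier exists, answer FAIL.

s(pair(m,pair(pair(k,m),s(s(pair(c,k))))))

Decompose pair/2: s(s(S)) = s(s(A)),  B = A.
Decompose s/1: s(S) = s(A).
Decompose s/1: S = A.
Bind S := A; substituting into the one remaining equation that mentions S gives: s(pair(s(A),pair(T,X))) = s(pair(s(s(pair(c,k))),pair(Q,T))).
Bind B := A; no other remaining equation mentions B.
Decompose s/1: pair(s(A),pair(T,X)) = pair(s(s(pair(c,k))),pair(Q,T)).
Decompose pair/2: s(A) = s(s(pair(c,k))),  pair(T,X) = pair(Q,T).
Decompose s/1: A = s(pair(c,k)).
Bind A := s(pair(c,k)); substituting into the one remaining equation that mentions A gives: pair(pair(L,W),pair(s(pair(m,L)),c)) = pair(pair(pair(pair(k,W),s(s(pair(c,k)))),m),pair(X,c)). Substituting into the earlier bindings gives S := s(pair(c,k)), B := s(pair(c,k)).
Decompose pair/2: T = Q,  X = T.
Bind T := Q; substituting into the one remaining equation that mentions T gives: X = Q.
Bind X := Q; substituting into the remaining equation gives: pair(pair(L,W),pair(s(pair(m,L)),c)) = pair(pair(pair(pair(k,W),s(s(pair(c,k)))),m),pair(Q,c)).
Decompose pair/2: pair(L,W) = pair(pair(pair(k,W),s(s(pair(c,k)))),m),  pair(s(pair(m,L)),c) = pair(Q,c).
Decompose pair/2: L = pair(pair(k,W),s(s(pair(c,k)))),  W = m.
Bind L := pair(pair(k,W),s(s(pair(c,k)))); substituting into the one remaining equation that mentions L gives: pair(s(pair(m,pair(pair(k,W),s(s(pair(c,k)))))),c) = pair(Q,c).
Bind W := m; substituting into the remaining equation gives: pair(s(pair(m,pair(pair(k,m),s(s(pair(c,k)))))),c) = pair(Q,c). Substituting into the earlier binding gives L := pair(pair(k,m),s(s(pair(c,k)))).
Decompose pair/2: s(pair(m,pair(pair(k,m),s(s(pair(c,k)))))) = Q,  c = c.
Bind Q := s(pair(m,pair(pair(k,m),s(s(pair(c,k)))))); no other remaining equation mentions Q. Substituting into the earlier bindings gives T := s(pair(m,pair(pair(k,m),s(s(pair(c,k)))))), X := s(pair(m,pair(pair(k,m),s(s(pair(c,k)))))).
Delete trivial equation c = c.
MGU = { S ↦ s(pair(c,k)), B ↦ s(pair(c,k)), A ↦ s(pair(c,k)), T ↦ s(pair(m,pair(pair(k,m),s(s(pair(c,k)))))), X ↦ s(pair(m,pair(pair(k,m),s(s(pair(c,k)))))), L ↦ pair(pair(k,m),s(s(pair(c,k)))), W ↦ m, Q ↦ s(pair(m,pair(pair(k,m),s(s(pair(c,k)))))) }, so X ↦ s(pair(m,pair(pair(k,m),s(s(pair(c,k)))))).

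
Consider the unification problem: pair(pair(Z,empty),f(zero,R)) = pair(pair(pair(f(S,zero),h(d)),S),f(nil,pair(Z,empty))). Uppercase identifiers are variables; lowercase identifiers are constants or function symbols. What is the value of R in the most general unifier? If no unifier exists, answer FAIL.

Decompose pair/2: pair(Z,empty) = pair(pair(f(S,zero),h(d)),S),  f(zero,R) = f(nil,pair(Z,empty)).
Decompose pair/2: Z = pair(f(S,zero),h(d)),  empty = S.
Bind Z := pair(f(S,zero),h(d)); substituting into the one remaining equation that mentions Z gives: f(zero,R) = f(nil,pair(pair(f(S,zero),h(d)),empty)).
Bind S := empty; substituting into the remaining equation gives: f(zero,R) = f(nil,pair(pair(f(empty,zero),h(d)),empty)). Substituting into the earlier binding gives Z := pair(f(empty,zero),h(d)).
Decompose f/2: zero = nil,  R = pair(pair(f(empty,zero),h(d)),empty).
Clash: constants zero and nil differ; no unifier exists.

FAIL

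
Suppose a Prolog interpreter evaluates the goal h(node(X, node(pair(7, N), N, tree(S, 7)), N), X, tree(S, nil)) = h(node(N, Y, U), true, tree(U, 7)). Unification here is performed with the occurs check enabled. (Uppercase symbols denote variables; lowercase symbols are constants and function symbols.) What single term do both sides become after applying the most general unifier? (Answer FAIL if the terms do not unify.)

FAIL

Decompose h/3: node(X, node(pair(7, N), N, tree(S, 7)), N) = node(N, Y, U),  X = true,  tree(S, nil) = tree(U, 7).
Decompose node/3: X = N,  node(pair(7, N), N, tree(S, 7)) = Y,  N = U.
Bind X := N; substituting into the one remaining equation that mentions X gives: N = true.
Bind Y := node(pair(7, N), N, tree(S, 7)); no other remaining equation mentions Y.
Bind N := U; substituting into the one remaining equation that mentions N gives: U = true. Substituting into the earlier bindings gives X := U, Y := node(pair(7, U), U, tree(S, 7)).
Bind U := true; substituting into the remaining equation gives: tree(S, nil) = tree(true, 7). Substituting into the earlier bindings gives X := true, Y := node(pair(7, true), true, tree(S, 7)), N := true.
Decompose tree/2: S = true,  nil = 7.
Bind S := true; no other remaining equation mentions S. Substituting into the earlier binding gives Y := node(pair(7, true), true, tree(true, 7)).
Clash: constants nil and 7 differ; no unifier exists.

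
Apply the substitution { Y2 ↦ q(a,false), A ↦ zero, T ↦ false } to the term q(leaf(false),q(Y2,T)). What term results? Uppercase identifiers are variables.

q(leaf(false),q(q(a,false),false))

Replace each occurrence of Y2 with q(a,false).
Replace each occurrence of T with false.
Result: q(leaf(false),q(q(a,false),false)).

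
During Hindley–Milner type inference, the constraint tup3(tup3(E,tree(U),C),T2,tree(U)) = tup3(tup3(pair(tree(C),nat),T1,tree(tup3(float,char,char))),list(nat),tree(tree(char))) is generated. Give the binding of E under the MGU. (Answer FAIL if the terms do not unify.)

pair(tree(tree(tup3(float,char,char))),nat)

Decompose tup3/3: tup3(E,tree(U),C) = tup3(pair(tree(C),nat),T1,tree(tup3(float,char,char))),  T2 = list(nat),  tree(U) = tree(tree(char)).
Decompose tup3/3: E = pair(tree(C),nat),  tree(U) = T1,  C = tree(tup3(float,char,char)).
Bind E := pair(tree(C),nat); no other remaining equation mentions E.
Bind T1 := tree(U); no other remaining equation mentions T1.
Bind C := tree(tup3(float,char,char)); no other remaining equation mentions C. Substituting into the earlier binding gives E := pair(tree(tree(tup3(float,char,char))),nat).
Bind T2 := list(nat); no other remaining equation mentions T2.
Decompose tree/1: U = tree(char).
Bind U := tree(char). Substituting into the earlier binding gives T1 := tree(tree(char)).
MGU = { E := pair(tree(tree(tup3(float,char,char))),nat), T1 := tree(tree(char)), C := tree(tup3(float,char,char)), T2 := list(nat), U := tree(char) }, so E := pair(tree(tree(tup3(float,char,char))),nat).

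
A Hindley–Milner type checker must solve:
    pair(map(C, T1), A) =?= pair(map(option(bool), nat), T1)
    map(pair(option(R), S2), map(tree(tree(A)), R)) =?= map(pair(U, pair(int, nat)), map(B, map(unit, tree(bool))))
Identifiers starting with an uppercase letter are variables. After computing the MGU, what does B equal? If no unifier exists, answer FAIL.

Decompose pair/2: map(C, T1) =?= map(option(bool), nat),  A =?= T1.
Decompose map/2: C =?= option(bool),  T1 =?= nat.
Bind C := option(bool); no other remaining equation mentions C.
Bind T1 := nat; substituting into the one remaining equation that mentions T1 gives: A =?= nat.
Bind A := nat; substituting into the remaining equation gives: map(pair(option(R), S2), map(tree(tree(nat)), R)) =?= map(pair(U, pair(int, nat)), map(B, map(unit, tree(bool)))).
Decompose map/2: pair(option(R), S2) =?= pair(U, pair(int, nat)),  map(tree(tree(nat)), R) =?= map(B, map(unit, tree(bool))).
Decompose pair/2: option(R) =?= U,  S2 =?= pair(int, nat).
Bind U := option(R); no other remaining equation mentions U.
Bind S2 := pair(int, nat); no other remaining equation mentions S2.
Decompose map/2: tree(tree(nat)) =?= B,  R =?= map(unit, tree(bool)).
Bind B := tree(tree(nat)); no other remaining equation mentions B.
Bind R := map(unit, tree(bool)). Substituting into the earlier binding gives U := option(map(unit, tree(bool))).
MGU = { C -> option(bool), T1 -> nat, A -> nat, U -> option(map(unit, tree(bool))), S2 -> pair(int, nat), B -> tree(tree(nat)), R -> map(unit, tree(bool)) }, so B -> tree(tree(nat)).

tree(tree(nat))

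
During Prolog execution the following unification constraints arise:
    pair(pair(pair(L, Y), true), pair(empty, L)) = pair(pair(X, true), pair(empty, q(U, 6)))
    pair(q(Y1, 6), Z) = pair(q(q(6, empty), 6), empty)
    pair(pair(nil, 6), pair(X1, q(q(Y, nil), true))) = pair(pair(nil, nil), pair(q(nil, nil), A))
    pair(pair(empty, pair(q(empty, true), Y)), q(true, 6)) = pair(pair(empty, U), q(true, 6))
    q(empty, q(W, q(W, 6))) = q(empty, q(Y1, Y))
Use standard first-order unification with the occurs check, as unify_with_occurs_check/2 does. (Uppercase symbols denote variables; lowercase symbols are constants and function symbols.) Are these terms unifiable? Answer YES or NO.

NO

Decompose pair/2: pair(pair(L, Y), true) = pair(X, true),  pair(empty, L) = pair(empty, q(U, 6)).
Decompose pair/2: pair(L, Y) = X,  true = true.
Bind X := pair(L, Y); no other remaining equation mentions X.
Delete trivial equation true = true.
Decompose pair/2: empty = empty,  L = q(U, 6).
Delete trivial equation empty = empty.
Bind L := q(U, 6); no other remaining equation mentions L. Substituting into the earlier binding gives X := pair(q(U, 6), Y).
Decompose pair/2: q(Y1, 6) = q(q(6, empty), 6),  Z = empty.
Decompose q/2: Y1 = q(6, empty),  6 = 6.
Bind Y1 := q(6, empty); substituting into the one remaining equation that mentions Y1 gives: q(empty, q(W, q(W, 6))) = q(empty, q(q(6, empty), Y)).
Delete trivial equation 6 = 6.
Bind Z := empty; no other remaining equation mentions Z.
Decompose pair/2: pair(nil, 6) = pair(nil, nil),  pair(X1, q(q(Y, nil), true)) = pair(q(nil, nil), A).
Decompose pair/2: nil = nil,  6 = nil.
Delete trivial equation nil = nil.
Clash: constants 6 and nil differ; no unifier exists.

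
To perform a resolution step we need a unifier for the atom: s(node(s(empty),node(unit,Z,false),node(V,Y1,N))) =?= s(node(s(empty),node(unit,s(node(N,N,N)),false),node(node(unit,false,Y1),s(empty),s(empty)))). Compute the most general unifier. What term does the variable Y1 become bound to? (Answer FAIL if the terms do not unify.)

s(empty)

Decompose s/1: node(s(empty),node(unit,Z,false),node(V,Y1,N)) =?= node(s(empty),node(unit,s(node(N,N,N)),false),node(node(unit,false,Y1),s(empty),s(empty))).
Decompose node/3: s(empty) =?= s(empty),  node(unit,Z,false) =?= node(unit,s(node(N,N,N)),false),  node(V,Y1,N) =?= node(node(unit,false,Y1),s(empty),s(empty)).
Delete trivial equation s(empty) =?= s(empty).
Decompose node/3: unit =?= unit,  Z =?= s(node(N,N,N)),  false =?= false.
Delete trivial equation unit =?= unit.
Bind Z := s(node(N,N,N)); no other remaining equation mentions Z.
Delete trivial equation false =?= false.
Decompose node/3: V =?= node(unit,false,Y1),  Y1 =?= s(empty),  N =?= s(empty).
Bind V := node(unit,false,Y1); no other remaining equation mentions V.
Bind Y1 := s(empty); no other remaining equation mentions Y1. Substituting into the earlier binding gives V := node(unit,false,s(empty)).
Bind N := s(empty). Substituting into the earlier binding gives Z := s(node(s(empty),s(empty),s(empty))).
MGU = { Z := s(node(s(empty),s(empty),s(empty))), V := node(unit,false,s(empty)), Y1 := s(empty), N := s(empty) }, so Y1 := s(empty).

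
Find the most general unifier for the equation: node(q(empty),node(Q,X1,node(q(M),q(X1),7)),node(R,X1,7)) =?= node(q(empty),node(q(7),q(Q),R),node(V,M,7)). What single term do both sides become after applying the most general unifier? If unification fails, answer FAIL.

Decompose node/3: q(empty) =?= q(empty),  node(Q,X1,node(q(M),q(X1),7)) =?= node(q(7),q(Q),R),  node(R,X1,7) =?= node(V,M,7).
Delete trivial equation q(empty) =?= q(empty).
Decompose node/3: Q =?= q(7),  X1 =?= q(Q),  node(q(M),q(X1),7) =?= R.
Bind Q := q(7); substituting into the one remaining equation that mentions Q gives: X1 =?= q(q(7)).
Bind X1 := q(q(7)); substituting into the remaining equations gives: node(q(M),q(q(q(7))),7) =?= R,  node(R,q(q(7)),7) =?= node(V,M,7).
Bind R := node(q(M),q(q(q(7))),7); substituting into the remaining equation gives: node(node(q(M),q(q(q(7))),7),q(q(7)),7) =?= node(V,M,7).
Decompose node/3: node(q(M),q(q(q(7))),7) =?= V,  q(q(7)) =?= M,  7 =?= 7.
Bind V := node(q(M),q(q(q(7))),7); no other remaining equation mentions V.
Bind M := q(q(7)); no other remaining equation mentions M. Substituting into the earlier bindings gives R := node(q(q(q(7))),q(q(q(7))),7), V := node(q(q(q(7))),q(q(q(7))),7).
Delete trivial equation 7 =?= 7.
Applying the MGU to either side gives node(q(empty),node(q(7),q(q(7)),node(q(q(q(7))),q(q(q(7))),7)),node(node(q(q(q(7))),q(q(q(7))),7),q(q(7)),7)).

node(q(empty),node(q(7),q(q(7)),node(q(q(q(7))),q(q(q(7))),7)),node(node(q(q(q(7))),q(q(q(7))),7),q(q(7)),7))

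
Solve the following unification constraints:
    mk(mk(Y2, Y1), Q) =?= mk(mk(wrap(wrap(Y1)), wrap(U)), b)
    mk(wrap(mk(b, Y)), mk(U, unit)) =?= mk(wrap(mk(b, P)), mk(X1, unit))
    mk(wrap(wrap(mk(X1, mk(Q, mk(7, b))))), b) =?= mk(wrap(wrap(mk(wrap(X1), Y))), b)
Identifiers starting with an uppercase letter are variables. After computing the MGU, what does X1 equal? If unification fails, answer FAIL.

Decompose mk/2: mk(Y2, Y1) =?= mk(wrap(wrap(Y1)), wrap(U)),  Q =?= b.
Decompose mk/2: Y2 =?= wrap(wrap(Y1)),  Y1 =?= wrap(U).
Bind Y2 := wrap(wrap(Y1)); no other remaining equation mentions Y2.
Bind Y1 := wrap(U); no other remaining equation mentions Y1. Substituting into the earlier binding gives Y2 := wrap(wrap(wrap(U))).
Bind Q := b; substituting into the one remaining equation that mentions Q gives: mk(wrap(wrap(mk(X1, mk(b, mk(7, b))))), b) =?= mk(wrap(wrap(mk(wrap(X1), Y))), b).
Decompose mk/2: wrap(mk(b, Y)) =?= wrap(mk(b, P)),  mk(U, unit) =?= mk(X1, unit).
Decompose wrap/1: mk(b, Y) =?= mk(b, P).
Decompose mk/2: b =?= b,  Y =?= P.
Delete trivial equation b =?= b.
Bind Y := P; substituting into the one remaining equation that mentions Y gives: mk(wrap(wrap(mk(X1, mk(b, mk(7, b))))), b) =?= mk(wrap(wrap(mk(wrap(X1), P))), b).
Decompose mk/2: U =?= X1,  unit =?= unit.
Bind U := X1; no other remaining equation mentions U. Substituting into the earlier bindings gives Y2 := wrap(wrap(wrap(X1))), Y1 := wrap(X1).
Delete trivial equation unit =?= unit.
Decompose mk/2: wrap(wrap(mk(X1, mk(b, mk(7, b))))) =?= wrap(wrap(mk(wrap(X1), P))),  b =?= b.
Decompose wrap/1: wrap(mk(X1, mk(b, mk(7, b)))) =?= wrap(mk(wrap(X1), P)).
Decompose wrap/1: mk(X1, mk(b, mk(7, b))) =?= mk(wrap(X1), P).
Decompose mk/2: X1 =?= wrap(X1),  mk(b, mk(7, b)) =?= P.
Occurs check fails: X1 occurs in wrap(X1); the equation X1 =?= wrap(X1) has no finite solution.

FAIL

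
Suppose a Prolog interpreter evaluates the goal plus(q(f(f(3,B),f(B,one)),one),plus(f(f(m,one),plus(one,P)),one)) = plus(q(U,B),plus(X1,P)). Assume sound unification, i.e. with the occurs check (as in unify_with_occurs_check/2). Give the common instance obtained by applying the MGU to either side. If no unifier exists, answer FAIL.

plus(q(f(f(3,one),f(one,one)),one),plus(f(f(m,one),plus(one,one)),one))

Decompose plus/2: q(f(f(3,B),f(B,one)),one) = q(U,B),  plus(f(f(m,one),plus(one,P)),one) = plus(X1,P).
Decompose q/2: f(f(3,B),f(B,one)) = U,  one = B.
Bind U := f(f(3,B),f(B,one)); no other remaining equation mentions U.
Bind B := one; no other remaining equation mentions B. Substituting into the earlier binding gives U := f(f(3,one),f(one,one)).
Decompose plus/2: f(f(m,one),plus(one,P)) = X1,  one = P.
Bind X1 := f(f(m,one),plus(one,P)); no other remaining equation mentions X1.
Bind P := one. Substituting into the earlier binding gives X1 := f(f(m,one),plus(one,one)).
Applying the MGU to either side gives plus(q(f(f(3,one),f(one,one)),one),plus(f(f(m,one),plus(one,one)),one)).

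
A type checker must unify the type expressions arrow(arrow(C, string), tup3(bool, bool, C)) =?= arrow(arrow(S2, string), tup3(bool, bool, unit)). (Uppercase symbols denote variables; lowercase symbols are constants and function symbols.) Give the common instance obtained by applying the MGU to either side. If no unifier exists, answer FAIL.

Decompose arrow/2: arrow(C, string) =?= arrow(S2, string),  tup3(bool, bool, C) =?= tup3(bool, bool, unit).
Decompose arrow/2: C =?= S2,  string =?= string.
Bind C := S2; substituting into the one remaining equation that mentions C gives: tup3(bool, bool, S2) =?= tup3(bool, bool, unit).
Delete trivial equation string =?= string.
Decompose tup3/3: bool =?= bool,  bool =?= bool,  S2 =?= unit.
Delete trivial equation bool =?= bool.
Delete trivial equation bool =?= bool.
Bind S2 := unit. Substituting into the earlier binding gives C := unit.
Applying the MGU to either side gives arrow(arrow(unit, string), tup3(bool, bool, unit)).

arrow(arrow(unit, string), tup3(bool, bool, unit))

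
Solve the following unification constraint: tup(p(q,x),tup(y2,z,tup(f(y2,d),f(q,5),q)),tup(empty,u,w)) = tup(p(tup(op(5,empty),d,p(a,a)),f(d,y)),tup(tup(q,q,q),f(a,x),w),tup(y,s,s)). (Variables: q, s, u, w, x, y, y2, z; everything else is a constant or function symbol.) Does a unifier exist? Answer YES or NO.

YES

Decompose tup/3: p(q,x) = p(tup(op(5,empty),d,p(a,a)),f(d,y)),  tup(y2,z,tup(f(y2,d),f(q,5),q)) = tup(tup(q,q,q),f(a,x),w),  tup(empty,u,w) = tup(y,s,s).
Decompose p/2: q = tup(op(5,empty),d,p(a,a)),  x = f(d,y).
Bind q := tup(op(5,empty),d,p(a,a)); substituting into the one remaining equation that mentions q gives: tup(y2,z,tup(f(y2,d),f(tup(op(5,empty),d,p(a,a)),5),tup(op(5,empty),d,p(a,a)))) = tup(tup(tup(op(5,empty),d,p(a,a)),tup(op(5,empty),d,p(a,a)),tup(op(5,empty),d,p(a,a))),f(a,x),w).
Bind x := f(d,y); substituting into the one remaining equation that mentions x gives: tup(y2,z,tup(f(y2,d),f(tup(op(5,empty),d,p(a,a)),5),tup(op(5,empty),d,p(a,a)))) = tup(tup(tup(op(5,empty),d,p(a,a)),tup(op(5,empty),d,p(a,a)),tup(op(5,empty),d,p(a,a))),f(a,f(d,y)),w).
Decompose tup/3: y2 = tup(tup(op(5,empty),d,p(a,a)),tup(op(5,empty),d,p(a,a)),tup(op(5,empty),d,p(a,a))),  z = f(a,f(d,y)),  tup(f(y2,d),f(tup(op(5,empty),d,p(a,a)),5),tup(op(5,empty),d,p(a,a))) = w.
Bind y2 := tup(tup(op(5,empty),d,p(a,a)),tup(op(5,empty),d,p(a,a)),tup(op(5,empty),d,p(a,a))); substituting into the one remaining equation that mentions y2 gives: tup(f(tup(tup(op(5,empty),d,p(a,a)),tup(op(5,empty),d,p(a,a)),tup(op(5,empty),d,p(a,a))),d),f(tup(op(5,empty),d,p(a,a)),5),tup(op(5,empty),d,p(a,a))) = w.
Bind z := f(a,f(d,y)); no other remaining equation mentions z.
Bind w := tup(f(tup(tup(op(5,empty),d,p(a,a)),tup(op(5,empty),d,p(a,a)),tup(op(5,empty),d,p(a,a))),d),f(tup(op(5,empty),d,p(a,a)),5),tup(op(5,empty),d,p(a,a))); substituting into the remaining equation gives: tup(empty,u,tup(f(tup(tup(op(5,empty),d,p(a,a)),tup(op(5,empty),d,p(a,a)),tup(op(5,empty),d,p(a,a))),d),f(tup(op(5,empty),d,p(a,a)),5),tup(op(5,empty),d,p(a,a)))) = tup(y,s,s).
Decompose tup/3: empty = y,  u = s,  tup(f(tup(tup(op(5,empty),d,p(a,a)),tup(op(5,empty),d,p(a,a)),tup(op(5,empty),d,p(a,a))),d),f(tup(op(5,empty),d,p(a,a)),5),tup(op(5,empty),d,p(a,a))) = s.
Bind y := empty; no other remaining equation mentions y. Substituting into the earlier bindings gives x := f(d,empty), z := f(a,f(d,empty)).
Bind u := s; no other remaining equation mentions u.
Bind s := tup(f(tup(tup(op(5,empty),d,p(a,a)),tup(op(5,empty),d,p(a,a)),tup(op(5,empty),d,p(a,a))),d),f(tup(op(5,empty),d,p(a,a)),5),tup(op(5,empty),d,p(a,a))). Substituting into the earlier binding gives u := tup(f(tup(tup(op(5,empty),d,p(a,a)),tup(op(5,empty),d,p(a,a)),tup(op(5,empty),d,p(a,a))),d),f(tup(op(5,empty),d,p(a,a)),5),tup(op(5,empty),d,p(a,a))).
No equations remain and no clash or occurs-check failure arose, so a unifier exists.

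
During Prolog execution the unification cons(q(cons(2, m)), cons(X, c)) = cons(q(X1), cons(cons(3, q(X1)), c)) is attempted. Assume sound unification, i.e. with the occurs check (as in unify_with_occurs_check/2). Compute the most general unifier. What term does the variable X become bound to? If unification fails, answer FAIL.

cons(3, q(cons(2, m)))

Decompose cons/2: q(cons(2, m)) = q(X1),  cons(X, c) = cons(cons(3, q(X1)), c).
Decompose q/1: cons(2, m) = X1.
Bind X1 := cons(2, m); substituting into the remaining equation gives: cons(X, c) = cons(cons(3, q(cons(2, m))), c).
Decompose cons/2: X = cons(3, q(cons(2, m))),  c = c.
Bind X := cons(3, q(cons(2, m))); no other remaining equation mentions X.
Delete trivial equation c = c.
MGU = { X1 ↦ cons(2, m), X ↦ cons(3, q(cons(2, m))) }, so X ↦ cons(3, q(cons(2, m))).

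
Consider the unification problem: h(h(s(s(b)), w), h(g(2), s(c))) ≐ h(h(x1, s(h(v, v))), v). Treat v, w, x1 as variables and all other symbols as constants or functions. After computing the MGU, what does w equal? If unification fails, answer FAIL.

s(h(h(g(2), s(c)), h(g(2), s(c))))

Decompose h/2: h(s(s(b)), w) ≐ h(x1, s(h(v, v))),  h(g(2), s(c)) ≐ v.
Decompose h/2: s(s(b)) ≐ x1,  w ≐ s(h(v, v)).
Bind x1 := s(s(b)); no other remaining equation mentions x1.
Bind w := s(h(v, v)); no other remaining equation mentions w.
Bind v := h(g(2), s(c)). Substituting into the earlier binding gives w := s(h(h(g(2), s(c)), h(g(2), s(c)))).
MGU = { x1 -> s(s(b)), w -> s(h(h(g(2), s(c)), h(g(2), s(c)))), v -> h(g(2), s(c)) }, so w -> s(h(h(g(2), s(c)), h(g(2), s(c)))).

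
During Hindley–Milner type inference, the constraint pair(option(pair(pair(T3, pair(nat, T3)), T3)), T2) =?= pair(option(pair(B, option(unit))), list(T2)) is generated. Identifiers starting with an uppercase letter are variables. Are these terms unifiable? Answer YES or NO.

Decompose pair/2: option(pair(pair(T3, pair(nat, T3)), T3)) =?= option(pair(B, option(unit))),  T2 =?= list(T2).
Decompose option/1: pair(pair(T3, pair(nat, T3)), T3) =?= pair(B, option(unit)).
Decompose pair/2: pair(T3, pair(nat, T3)) =?= B,  T3 =?= option(unit).
Bind B := pair(T3, pair(nat, T3)); no other remaining equation mentions B.
Bind T3 := option(unit); no other remaining equation mentions T3. Substituting into the earlier binding gives B := pair(option(unit), pair(nat, option(unit))).
Occurs check fails: T2 occurs in list(T2); the equation T2 =?= list(T2) has no finite solution.

NO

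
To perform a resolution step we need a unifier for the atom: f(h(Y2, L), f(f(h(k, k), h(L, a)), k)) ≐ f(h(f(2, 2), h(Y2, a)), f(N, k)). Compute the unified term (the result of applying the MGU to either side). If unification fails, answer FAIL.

Decompose f/2: h(Y2, L) ≐ h(f(2, 2), h(Y2, a)),  f(f(h(k, k), h(L, a)), k) ≐ f(N, k).
Decompose h/2: Y2 ≐ f(2, 2),  L ≐ h(Y2, a).
Bind Y2 := f(2, 2); substituting into the one remaining equation that mentions Y2 gives: L ≐ h(f(2, 2), a).
Bind L := h(f(2, 2), a); substituting into the remaining equation gives: f(f(h(k, k), h(h(f(2, 2), a), a)), k) ≐ f(N, k).
Decompose f/2: f(h(k, k), h(h(f(2, 2), a), a)) ≐ N,  k ≐ k.
Bind N := f(h(k, k), h(h(f(2, 2), a), a)); no other remaining equation mentions N.
Delete trivial equation k ≐ k.
Applying the MGU to either side gives f(h(f(2, 2), h(f(2, 2), a)), f(f(h(k, k), h(h(f(2, 2), a), a)), k)).

f(h(f(2, 2), h(f(2, 2), a)), f(f(h(k, k), h(h(f(2, 2), a), a)), k))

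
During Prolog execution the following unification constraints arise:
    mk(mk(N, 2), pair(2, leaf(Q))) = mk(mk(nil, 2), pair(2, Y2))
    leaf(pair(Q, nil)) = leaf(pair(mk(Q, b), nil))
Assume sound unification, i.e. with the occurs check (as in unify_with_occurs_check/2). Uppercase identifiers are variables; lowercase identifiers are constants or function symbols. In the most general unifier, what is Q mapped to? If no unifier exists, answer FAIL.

FAIL

Decompose mk/2: mk(N, 2) = mk(nil, 2),  pair(2, leaf(Q)) = pair(2, Y2).
Decompose mk/2: N = nil,  2 = 2.
Bind N := nil; no other remaining equation mentions N.
Delete trivial equation 2 = 2.
Decompose pair/2: 2 = 2,  leaf(Q) = Y2.
Delete trivial equation 2 = 2.
Bind Y2 := leaf(Q); no other remaining equation mentions Y2.
Decompose leaf/1: pair(Q, nil) = pair(mk(Q, b), nil).
Decompose pair/2: Q = mk(Q, b),  nil = nil.
Occurs check fails: Q occurs in mk(Q, b); the equation Q = mk(Q, b) has no finite solution.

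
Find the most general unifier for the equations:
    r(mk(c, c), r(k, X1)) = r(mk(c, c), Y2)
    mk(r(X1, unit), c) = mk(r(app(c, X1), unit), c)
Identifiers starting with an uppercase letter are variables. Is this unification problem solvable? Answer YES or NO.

NO

Decompose r/2: mk(c, c) = mk(c, c),  r(k, X1) = Y2.
Delete trivial equation mk(c, c) = mk(c, c).
Bind Y2 := r(k, X1); no other remaining equation mentions Y2.
Decompose mk/2: r(X1, unit) = r(app(c, X1), unit),  c = c.
Decompose r/2: X1 = app(c, X1),  unit = unit.
Occurs check fails: X1 occurs in app(c, X1); the equation X1 = app(c, X1) has no finite solution.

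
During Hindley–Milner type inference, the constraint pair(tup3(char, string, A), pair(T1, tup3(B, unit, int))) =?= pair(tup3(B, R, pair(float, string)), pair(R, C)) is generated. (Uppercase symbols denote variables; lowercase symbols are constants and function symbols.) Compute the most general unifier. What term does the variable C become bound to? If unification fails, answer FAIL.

tup3(char, unit, int)

Decompose pair/2: tup3(char, string, A) =?= tup3(B, R, pair(float, string)),  pair(T1, tup3(B, unit, int)) =?= pair(R, C).
Decompose tup3/3: char =?= B,  string =?= R,  A =?= pair(float, string).
Bind B := char; substituting into the one remaining equation that mentions B gives: pair(T1, tup3(char, unit, int)) =?= pair(R, C).
Bind R := string; substituting into the one remaining equation that mentions R gives: pair(T1, tup3(char, unit, int)) =?= pair(string, C).
Bind A := pair(float, string); no other remaining equation mentions A.
Decompose pair/2: T1 =?= string,  tup3(char, unit, int) =?= C.
Bind T1 := string; no other remaining equation mentions T1.
Bind C := tup3(char, unit, int).
MGU = { B ↦ char, R ↦ string, A ↦ pair(float, string), T1 ↦ string, C ↦ tup3(char, unit, int) }, so C ↦ tup3(char, unit, int).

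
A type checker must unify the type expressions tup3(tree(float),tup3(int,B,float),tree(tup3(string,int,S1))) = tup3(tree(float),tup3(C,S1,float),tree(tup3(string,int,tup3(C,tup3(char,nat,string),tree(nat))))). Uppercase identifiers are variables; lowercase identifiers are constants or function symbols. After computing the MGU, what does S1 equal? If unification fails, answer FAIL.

Decompose tup3/3: tree(float) = tree(float),  tup3(int,B,float) = tup3(C,S1,float),  tree(tup3(string,int,S1)) = tree(tup3(string,int,tup3(C,tup3(char,nat,string),tree(nat)))).
Delete trivial equation tree(float) = tree(float).
Decompose tup3/3: int = C,  B = S1,  float = float.
Bind C := int; substituting into the one remaining equation that mentions C gives: tree(tup3(string,int,S1)) = tree(tup3(string,int,tup3(int,tup3(char,nat,string),tree(nat)))).
Bind B := S1; no other remaining equation mentions B.
Delete trivial equation float = float.
Decompose tree/1: tup3(string,int,S1) = tup3(string,int,tup3(int,tup3(char,nat,string),tree(nat))).
Decompose tup3/3: string = string,  int = int,  S1 = tup3(int,tup3(char,nat,string),tree(nat)).
Delete trivial equation string = string.
Delete trivial equation int = int.
Bind S1 := tup3(int,tup3(char,nat,string),tree(nat)). Substituting into the earlier binding gives B := tup3(int,tup3(char,nat,string),tree(nat)).
MGU = { C -> int, B -> tup3(int,tup3(char,nat,string),tree(nat)), S1 -> tup3(int,tup3(char,nat,string),tree(nat)) }, so S1 -> tup3(int,tup3(char,nat,string),tree(nat)).

tup3(int,tup3(char,nat,string),tree(nat))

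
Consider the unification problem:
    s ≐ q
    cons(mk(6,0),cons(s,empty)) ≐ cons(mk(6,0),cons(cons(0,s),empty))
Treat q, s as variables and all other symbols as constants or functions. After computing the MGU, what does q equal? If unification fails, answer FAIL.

Bind s := q; substituting into the remaining equation gives: cons(mk(6,0),cons(q,empty)) ≐ cons(mk(6,0),cons(cons(0,q),empty)).
Decompose cons/2: mk(6,0) ≐ mk(6,0),  cons(q,empty) ≐ cons(cons(0,q),empty).
Delete trivial equation mk(6,0) ≐ mk(6,0).
Decompose cons/2: q ≐ cons(0,q),  empty ≐ empty.
Occurs check fails: q occurs in cons(0,q); the equation q ≐ cons(0,q) has no finite solution.

FAIL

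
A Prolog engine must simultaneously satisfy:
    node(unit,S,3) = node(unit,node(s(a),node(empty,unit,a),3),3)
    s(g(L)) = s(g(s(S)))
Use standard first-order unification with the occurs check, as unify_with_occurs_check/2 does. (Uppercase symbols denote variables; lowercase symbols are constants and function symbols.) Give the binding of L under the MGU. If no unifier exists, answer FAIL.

Decompose node/3: unit = unit,  S = node(s(a),node(empty,unit,a),3),  3 = 3.
Delete trivial equation unit = unit.
Bind S := node(s(a),node(empty,unit,a),3); substituting into the one remaining equation that mentions S gives: s(g(L)) = s(g(s(node(s(a),node(empty,unit,a),3)))).
Delete trivial equation 3 = 3.
Decompose s/1: g(L) = g(s(node(s(a),node(empty,unit,a),3))).
Decompose g/1: L = s(node(s(a),node(empty,unit,a),3)).
Bind L := s(node(s(a),node(empty,unit,a),3)).
MGU = { S ↦ node(s(a),node(empty,unit,a),3), L ↦ s(node(s(a),node(empty,unit,a),3)) }, so L ↦ s(node(s(a),node(empty,unit,a),3)).

s(node(s(a),node(empty,unit,a),3))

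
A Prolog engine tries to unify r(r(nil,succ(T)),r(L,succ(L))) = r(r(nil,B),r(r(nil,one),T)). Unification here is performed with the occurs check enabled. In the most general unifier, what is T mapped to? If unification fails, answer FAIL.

Decompose r/2: r(nil,succ(T)) = r(nil,B),  r(L,succ(L)) = r(r(nil,one),T).
Decompose r/2: nil = nil,  succ(T) = B.
Delete trivial equation nil = nil.
Bind B := succ(T); no other remaining equation mentions B.
Decompose r/2: L = r(nil,one),  succ(L) = T.
Bind L := r(nil,one); substituting into the remaining equation gives: succ(r(nil,one)) = T.
Bind T := succ(r(nil,one)). Substituting into the earlier binding gives B := succ(succ(r(nil,one))).
MGU = { B = succ(succ(r(nil,one))), L = r(nil,one), T = succ(r(nil,one)) }, so T = succ(r(nil,one)).

succ(r(nil,one))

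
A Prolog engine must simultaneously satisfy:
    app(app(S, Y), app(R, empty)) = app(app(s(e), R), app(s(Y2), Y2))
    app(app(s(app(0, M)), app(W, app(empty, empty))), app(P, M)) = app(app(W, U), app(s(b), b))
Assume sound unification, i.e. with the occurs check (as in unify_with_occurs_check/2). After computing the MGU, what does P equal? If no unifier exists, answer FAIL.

Decompose app/2: app(S, Y) = app(s(e), R),  app(R, empty) = app(s(Y2), Y2).
Decompose app/2: S = s(e),  Y = R.
Bind S := s(e); no other remaining equation mentions S.
Bind Y := R; no other remaining equation mentions Y.
Decompose app/2: R = s(Y2),  empty = Y2.
Bind R := s(Y2); no other remaining equation mentions R. Substituting into the earlier binding gives Y := s(Y2).
Bind Y2 := empty; no other remaining equation mentions Y2. Substituting into the earlier bindings gives Y := s(empty), R := s(empty).
Decompose app/2: app(s(app(0, M)), app(W, app(empty, empty))) = app(W, U),  app(P, M) = app(s(b), b).
Decompose app/2: s(app(0, M)) = W,  app(W, app(empty, empty)) = U.
Bind W := s(app(0, M)); substituting into the one remaining equation that mentions W gives: app(s(app(0, M)), app(empty, empty)) = U.
Bind U := app(s(app(0, M)), app(empty, empty)); no other remaining equation mentions U.
Decompose app/2: P = s(b),  M = b.
Bind P := s(b); no other remaining equation mentions P.
Bind M := b. Substituting into the earlier bindings gives W := s(app(0, b)), U := app(s(app(0, b)), app(empty, empty)).
MGU = { S -> s(e), Y -> s(empty), R -> s(empty), Y2 -> empty, W -> s(app(0, b)), U -> app(s(app(0, b)), app(empty, empty)), P -> s(b), M -> b }, so P -> s(b).

s(b)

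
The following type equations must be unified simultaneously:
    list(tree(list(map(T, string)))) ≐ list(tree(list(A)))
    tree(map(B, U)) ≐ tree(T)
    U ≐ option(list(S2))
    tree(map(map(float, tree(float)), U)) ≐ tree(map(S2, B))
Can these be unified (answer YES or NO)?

YES

Decompose list/1: tree(list(map(T, string))) ≐ tree(list(A)).
Decompose tree/1: list(map(T, string)) ≐ list(A).
Decompose list/1: map(T, string) ≐ A.
Bind A := map(T, string); no other remaining equation mentions A.
Decompose tree/1: map(B, U) ≐ T.
Bind T := map(B, U); no other remaining equation mentions T. Substituting into the earlier binding gives A := map(map(B, U), string).
Bind U := option(list(S2)); substituting into the remaining equation gives: tree(map(map(float, tree(float)), option(list(S2)))) ≐ tree(map(S2, B)). Substituting into the earlier bindings gives A := map(map(B, option(list(S2))), string), T := map(B, option(list(S2))).
Decompose tree/1: map(map(float, tree(float)), option(list(S2))) ≐ map(S2, B).
Decompose map/2: map(float, tree(float)) ≐ S2,  option(list(S2)) ≐ B.
Bind S2 := map(float, tree(float)); substituting into the remaining equation gives: option(list(map(float, tree(float)))) ≐ B. Substituting into the earlier bindings gives A := map(map(B, option(list(map(float, tree(float))))), string), T := map(B, option(list(map(float, tree(float))))), U := option(list(map(float, tree(float)))).
Bind B := option(list(map(float, tree(float)))). Substituting into the earlier bindings gives A := map(map(option(list(map(float, tree(float)))), option(list(map(float, tree(float))))), string), T := map(option(list(map(float, tree(float)))), option(list(map(float, tree(float))))).
No equations remain and no clash or occurs-check failure arose, so a unifier exists.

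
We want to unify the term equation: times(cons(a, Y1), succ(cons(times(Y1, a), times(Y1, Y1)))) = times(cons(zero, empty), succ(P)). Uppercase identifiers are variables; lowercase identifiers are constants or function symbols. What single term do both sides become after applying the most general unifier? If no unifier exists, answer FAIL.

FAIL

Decompose times/2: cons(a, Y1) = cons(zero, empty),  succ(cons(times(Y1, a), times(Y1, Y1))) = succ(P).
Decompose cons/2: a = zero,  Y1 = empty.
Clash: constants a and zero differ; no unifier exists.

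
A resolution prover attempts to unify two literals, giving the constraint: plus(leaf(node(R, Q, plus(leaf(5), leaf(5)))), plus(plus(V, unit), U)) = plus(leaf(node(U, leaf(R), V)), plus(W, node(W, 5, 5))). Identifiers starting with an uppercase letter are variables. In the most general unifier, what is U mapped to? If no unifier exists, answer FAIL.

Decompose plus/2: leaf(node(R, Q, plus(leaf(5), leaf(5)))) = leaf(node(U, leaf(R), V)),  plus(plus(V, unit), U) = plus(W, node(W, 5, 5)).
Decompose leaf/1: node(R, Q, plus(leaf(5), leaf(5))) = node(U, leaf(R), V).
Decompose node/3: R = U,  Q = leaf(R),  plus(leaf(5), leaf(5)) = V.
Bind R := U; substituting into the one remaining equation that mentions R gives: Q = leaf(U).
Bind Q := leaf(U); no other remaining equation mentions Q.
Bind V := plus(leaf(5), leaf(5)); substituting into the remaining equation gives: plus(plus(plus(leaf(5), leaf(5)), unit), U) = plus(W, node(W, 5, 5)).
Decompose plus/2: plus(plus(leaf(5), leaf(5)), unit) = W,  U = node(W, 5, 5).
Bind W := plus(plus(leaf(5), leaf(5)), unit); substituting into the remaining equation gives: U = node(plus(plus(leaf(5), leaf(5)), unit), 5, 5).
Bind U := node(plus(plus(leaf(5), leaf(5)), unit), 5, 5). Substituting into the earlier bindings gives R := node(plus(plus(leaf(5), leaf(5)), unit), 5, 5), Q := leaf(node(plus(plus(leaf(5), leaf(5)), unit), 5, 5)).
MGU = { R ↦ node(plus(plus(leaf(5), leaf(5)), unit), 5, 5), Q ↦ leaf(node(plus(plus(leaf(5), leaf(5)), unit), 5, 5)), V ↦ plus(leaf(5), leaf(5)), W ↦ plus(plus(leaf(5), leaf(5)), unit), U ↦ node(plus(plus(leaf(5), leaf(5)), unit), 5, 5) }, so U ↦ node(plus(plus(leaf(5), leaf(5)), unit), 5, 5).

node(plus(plus(leaf(5), leaf(5)), unit), 5, 5)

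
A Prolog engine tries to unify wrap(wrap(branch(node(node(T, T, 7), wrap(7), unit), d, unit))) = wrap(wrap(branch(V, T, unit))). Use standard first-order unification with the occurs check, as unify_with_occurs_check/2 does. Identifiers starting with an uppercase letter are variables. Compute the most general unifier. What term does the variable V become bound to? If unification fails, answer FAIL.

node(node(d, d, 7), wrap(7), unit)

Decompose wrap/1: wrap(branch(node(node(T, T, 7), wrap(7), unit), d, unit)) = wrap(branch(V, T, unit)).
Decompose wrap/1: branch(node(node(T, T, 7), wrap(7), unit), d, unit) = branch(V, T, unit).
Decompose branch/3: node(node(T, T, 7), wrap(7), unit) = V,  d = T,  unit = unit.
Bind V := node(node(T, T, 7), wrap(7), unit); no other remaining equation mentions V.
Bind T := d; no other remaining equation mentions T. Substituting into the earlier binding gives V := node(node(d, d, 7), wrap(7), unit).
Delete trivial equation unit = unit.
MGU = { V = node(node(d, d, 7), wrap(7), unit), T = d }, so V = node(node(d, d, 7), wrap(7), unit).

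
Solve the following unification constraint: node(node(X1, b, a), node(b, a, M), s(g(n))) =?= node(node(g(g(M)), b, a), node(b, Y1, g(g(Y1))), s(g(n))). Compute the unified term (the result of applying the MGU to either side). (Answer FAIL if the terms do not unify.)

Decompose node/3: node(X1, b, a) =?= node(g(g(M)), b, a),  node(b, a, M) =?= node(b, Y1, g(g(Y1))),  s(g(n)) =?= s(g(n)).
Decompose node/3: X1 =?= g(g(M)),  b =?= b,  a =?= a.
Bind X1 := g(g(M)); no other remaining equation mentions X1.
Delete trivial equation b =?= b.
Delete trivial equation a =?= a.
Decompose node/3: b =?= b,  a =?= Y1,  M =?= g(g(Y1)).
Delete trivial equation b =?= b.
Bind Y1 := a; substituting into the one remaining equation that mentions Y1 gives: M =?= g(g(a)).
Bind M := g(g(a)); no other remaining equation mentions M. Substituting into the earlier binding gives X1 := g(g(g(g(a)))).
Delete trivial equation s(g(n)) =?= s(g(n)).
Applying the MGU to either side gives node(node(g(g(g(g(a)))), b, a), node(b, a, g(g(a))), s(g(n))).

node(node(g(g(g(g(a)))), b, a), node(b, a, g(g(a))), s(g(n)))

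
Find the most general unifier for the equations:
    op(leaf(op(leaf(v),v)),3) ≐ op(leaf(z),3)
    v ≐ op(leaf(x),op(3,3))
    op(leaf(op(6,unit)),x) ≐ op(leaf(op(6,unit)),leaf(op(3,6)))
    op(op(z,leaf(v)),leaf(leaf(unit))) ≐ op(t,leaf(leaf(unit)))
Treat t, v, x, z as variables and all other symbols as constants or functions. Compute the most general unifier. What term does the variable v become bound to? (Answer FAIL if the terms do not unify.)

Decompose op/2: leaf(op(leaf(v),v)) ≐ leaf(z),  3 ≐ 3.
Decompose leaf/1: op(leaf(v),v) ≐ z.
Bind z := op(leaf(v),v); substituting into the one remaining equation that mentions z gives: op(op(op(leaf(v),v),leaf(v)),leaf(leaf(unit))) ≐ op(t,leaf(leaf(unit))).
Delete trivial equation 3 ≐ 3.
Bind v := op(leaf(x),op(3,3)); substituting into the one remaining equation that mentions v gives: op(op(op(leaf(op(leaf(x),op(3,3))),op(leaf(x),op(3,3))),leaf(op(leaf(x),op(3,3)))),leaf(leaf(unit))) ≐ op(t,leaf(leaf(unit))). Substituting into the earlier binding gives z := op(leaf(op(leaf(x),op(3,3))),op(leaf(x),op(3,3))).
Decompose op/2: leaf(op(6,unit)) ≐ leaf(op(6,unit)),  x ≐ leaf(op(3,6)).
Delete trivial equation leaf(op(6,unit)) ≐ leaf(op(6,unit)).
Bind x := leaf(op(3,6)); substituting into the remaining equation gives: op(op(op(leaf(op(leaf(leaf(op(3,6))),op(3,3))),op(leaf(leaf(op(3,6))),op(3,3))),leaf(op(leaf(leaf(op(3,6))),op(3,3)))),leaf(leaf(unit))) ≐ op(t,leaf(leaf(unit))). Substituting into the earlier bindings gives z := op(leaf(op(leaf(leaf(op(3,6))),op(3,3))),op(leaf(leaf(op(3,6))),op(3,3))), v := op(leaf(leaf(op(3,6))),op(3,3)).
Decompose op/2: op(op(leaf(op(leaf(leaf(op(3,6))),op(3,3))),op(leaf(leaf(op(3,6))),op(3,3))),leaf(op(leaf(leaf(op(3,6))),op(3,3)))) ≐ t,  leaf(leaf(unit)) ≐ leaf(leaf(unit)).
Bind t := op(op(leaf(op(leaf(leaf(op(3,6))),op(3,3))),op(leaf(leaf(op(3,6))),op(3,3))),leaf(op(leaf(leaf(op(3,6))),op(3,3)))); no other remaining equation mentions t.
Delete trivial equation leaf(leaf(unit)) ≐ leaf(leaf(unit)).
MGU = { z ↦ op(leaf(op(leaf(leaf(op(3,6))),op(3,3))),op(leaf(leaf(op(3,6))),op(3,3))), v ↦ op(leaf(leaf(op(3,6))),op(3,3)), x ↦ leaf(op(3,6)), t ↦ op(op(leaf(op(leaf(leaf(op(3,6))),op(3,3))),op(leaf(leaf(op(3,6))),op(3,3))),leaf(op(leaf(leaf(op(3,6))),op(3,3)))) }, so v ↦ op(leaf(leaf(op(3,6))),op(3,3)).

op(leaf(leaf(op(3,6))),op(3,3))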